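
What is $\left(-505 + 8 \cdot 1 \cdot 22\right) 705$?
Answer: $-231945$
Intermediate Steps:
$\left(-505 + 8 \cdot 1 \cdot 22\right) 705 = \left(-505 + 8 \cdot 22\right) 705 = \left(-505 + 176\right) 705 = \left(-329\right) 705 = -231945$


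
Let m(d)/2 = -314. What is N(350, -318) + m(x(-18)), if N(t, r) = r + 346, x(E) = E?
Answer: -600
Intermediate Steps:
m(d) = -628 (m(d) = 2*(-314) = -628)
N(t, r) = 346 + r
N(350, -318) + m(x(-18)) = (346 - 318) - 628 = 28 - 628 = -600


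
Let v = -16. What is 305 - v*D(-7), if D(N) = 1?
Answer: 321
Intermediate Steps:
305 - v*D(-7) = 305 - (-16) = 305 - 1*(-16) = 305 + 16 = 321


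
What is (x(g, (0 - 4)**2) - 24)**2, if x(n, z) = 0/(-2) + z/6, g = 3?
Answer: 4096/9 ≈ 455.11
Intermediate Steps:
x(n, z) = z/6 (x(n, z) = 0*(-1/2) + z*(1/6) = 0 + z/6 = z/6)
(x(g, (0 - 4)**2) - 24)**2 = ((0 - 4)**2/6 - 24)**2 = ((1/6)*(-4)**2 - 24)**2 = ((1/6)*16 - 24)**2 = (8/3 - 24)**2 = (-64/3)**2 = 4096/9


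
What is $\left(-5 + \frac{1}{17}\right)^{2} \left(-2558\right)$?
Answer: $- \frac{18049248}{289} \approx -62454.0$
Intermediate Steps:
$\left(-5 + \frac{1}{17}\right)^{2} \left(-2558\right) = \left(- \frac{84}{17}\right)^{2} \left(-2558\right) = \frac{7056}{289} \left(-2558\right) = - \frac{18049248}{289}$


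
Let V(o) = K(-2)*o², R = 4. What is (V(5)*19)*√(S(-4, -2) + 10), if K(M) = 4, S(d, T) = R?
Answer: 1900*√14 ≈ 7109.1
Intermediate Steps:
S(d, T) = 4
V(o) = 4*o²
(V(5)*19)*√(S(-4, -2) + 10) = ((4*5²)*19)*√(4 + 10) = ((4*25)*19)*√14 = (100*19)*√14 = 1900*√14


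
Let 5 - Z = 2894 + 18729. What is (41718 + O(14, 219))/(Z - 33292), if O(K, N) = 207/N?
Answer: -3045483/4008430 ≈ -0.75977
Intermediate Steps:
Z = -21618 (Z = 5 - (2894 + 18729) = 5 - 1*21623 = 5 - 21623 = -21618)
(41718 + O(14, 219))/(Z - 33292) = (41718 + 207/219)/(-21618 - 33292) = (41718 + 207*(1/219))/(-54910) = (41718 + 69/73)*(-1/54910) = (3045483/73)*(-1/54910) = -3045483/4008430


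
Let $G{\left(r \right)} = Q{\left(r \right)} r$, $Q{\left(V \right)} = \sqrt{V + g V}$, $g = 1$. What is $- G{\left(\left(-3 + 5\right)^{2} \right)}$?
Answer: $- 8 \sqrt{2} \approx -11.314$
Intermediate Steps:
$Q{\left(V \right)} = \sqrt{2} \sqrt{V}$ ($Q{\left(V \right)} = \sqrt{V + 1 V} = \sqrt{V + V} = \sqrt{2 V} = \sqrt{2} \sqrt{V}$)
$G{\left(r \right)} = \sqrt{2} r^{\frac{3}{2}}$ ($G{\left(r \right)} = \sqrt{2} \sqrt{r} r = \sqrt{2} r^{\frac{3}{2}}$)
$- G{\left(\left(-3 + 5\right)^{2} \right)} = - \sqrt{2} \left(\left(-3 + 5\right)^{2}\right)^{\frac{3}{2}} = - \sqrt{2} \left(2^{2}\right)^{\frac{3}{2}} = - \sqrt{2} \cdot 4^{\frac{3}{2}} = - \sqrt{2} \cdot 8 = - 8 \sqrt{2}$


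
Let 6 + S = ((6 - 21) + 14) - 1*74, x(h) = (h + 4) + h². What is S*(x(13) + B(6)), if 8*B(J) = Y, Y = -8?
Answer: -14985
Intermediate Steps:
B(J) = -1 (B(J) = (⅛)*(-8) = -1)
x(h) = 4 + h + h² (x(h) = (4 + h) + h² = 4 + h + h²)
S = -81 (S = -6 + (((6 - 21) + 14) - 1*74) = -6 + ((-15 + 14) - 74) = -6 + (-1 - 74) = -6 - 75 = -81)
S*(x(13) + B(6)) = -81*((4 + 13 + 13²) - 1) = -81*((4 + 13 + 169) - 1) = -81*(186 - 1) = -81*185 = -14985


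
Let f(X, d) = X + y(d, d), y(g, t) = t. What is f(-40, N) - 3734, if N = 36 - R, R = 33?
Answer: -3771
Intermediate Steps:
N = 3 (N = 36 - 1*33 = 36 - 33 = 3)
f(X, d) = X + d
f(-40, N) - 3734 = (-40 + 3) - 3734 = -37 - 3734 = -3771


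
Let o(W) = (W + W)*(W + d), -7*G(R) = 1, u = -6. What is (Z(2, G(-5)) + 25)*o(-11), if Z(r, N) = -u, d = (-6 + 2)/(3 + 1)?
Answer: 8184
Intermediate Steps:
G(R) = -⅐ (G(R) = -⅐*1 = -⅐)
d = -1 (d = -4/4 = -4*¼ = -1)
o(W) = 2*W*(-1 + W) (o(W) = (W + W)*(W - 1) = (2*W)*(-1 + W) = 2*W*(-1 + W))
Z(r, N) = 6 (Z(r, N) = -1*(-6) = 6)
(Z(2, G(-5)) + 25)*o(-11) = (6 + 25)*(2*(-11)*(-1 - 11)) = 31*(2*(-11)*(-12)) = 31*264 = 8184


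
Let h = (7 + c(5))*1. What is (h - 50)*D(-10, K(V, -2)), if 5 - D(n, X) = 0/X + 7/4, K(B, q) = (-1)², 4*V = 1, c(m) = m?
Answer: -247/2 ≈ -123.50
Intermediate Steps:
V = ¼ (V = (¼)*1 = ¼ ≈ 0.25000)
K(B, q) = 1
D(n, X) = 13/4 (D(n, X) = 5 - (0/X + 7/4) = 5 - (0 + 7*(¼)) = 5 - (0 + 7/4) = 5 - 1*7/4 = 5 - 7/4 = 13/4)
h = 12 (h = (7 + 5)*1 = 12*1 = 12)
(h - 50)*D(-10, K(V, -2)) = (12 - 50)*(13/4) = -38*13/4 = -247/2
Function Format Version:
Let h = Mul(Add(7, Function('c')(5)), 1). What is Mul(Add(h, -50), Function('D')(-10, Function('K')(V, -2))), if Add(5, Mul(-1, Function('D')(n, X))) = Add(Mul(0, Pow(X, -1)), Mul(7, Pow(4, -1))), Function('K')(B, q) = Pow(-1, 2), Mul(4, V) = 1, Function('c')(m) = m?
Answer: Rational(-247, 2) ≈ -123.50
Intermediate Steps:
V = Rational(1, 4) (V = Mul(Rational(1, 4), 1) = Rational(1, 4) ≈ 0.25000)
Function('K')(B, q) = 1
Function('D')(n, X) = Rational(13, 4) (Function('D')(n, X) = Add(5, Mul(-1, Add(Mul(0, Pow(X, -1)), Mul(7, Pow(4, -1))))) = Add(5, Mul(-1, Add(0, Mul(7, Rational(1, 4))))) = Add(5, Mul(-1, Add(0, Rational(7, 4)))) = Add(5, Mul(-1, Rational(7, 4))) = Add(5, Rational(-7, 4)) = Rational(13, 4))
h = 12 (h = Mul(Add(7, 5), 1) = Mul(12, 1) = 12)
Mul(Add(h, -50), Function('D')(-10, Function('K')(V, -2))) = Mul(Add(12, -50), Rational(13, 4)) = Mul(-38, Rational(13, 4)) = Rational(-247, 2)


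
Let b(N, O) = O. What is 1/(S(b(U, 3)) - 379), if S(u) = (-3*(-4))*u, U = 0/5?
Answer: -1/343 ≈ -0.0029155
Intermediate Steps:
U = 0 (U = 0*(⅕) = 0)
S(u) = 12*u
1/(S(b(U, 3)) - 379) = 1/(12*3 - 379) = 1/(36 - 379) = 1/(-343) = -1/343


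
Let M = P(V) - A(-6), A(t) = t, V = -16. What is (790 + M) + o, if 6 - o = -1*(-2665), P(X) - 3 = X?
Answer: -1876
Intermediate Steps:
P(X) = 3 + X
M = -7 (M = (3 - 16) - 1*(-6) = -13 + 6 = -7)
o = -2659 (o = 6 - (-1)*(-2665) = 6 - 1*2665 = 6 - 2665 = -2659)
(790 + M) + o = (790 - 7) - 2659 = 783 - 2659 = -1876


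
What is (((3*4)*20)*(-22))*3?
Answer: -15840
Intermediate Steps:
(((3*4)*20)*(-22))*3 = ((12*20)*(-22))*3 = (240*(-22))*3 = -5280*3 = -15840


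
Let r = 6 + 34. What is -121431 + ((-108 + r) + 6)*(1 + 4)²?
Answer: -122981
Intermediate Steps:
r = 40
-121431 + ((-108 + r) + 6)*(1 + 4)² = -121431 + ((-108 + 40) + 6)*(1 + 4)² = -121431 + (-68 + 6)*5² = -121431 - 62*25 = -121431 - 1550 = -122981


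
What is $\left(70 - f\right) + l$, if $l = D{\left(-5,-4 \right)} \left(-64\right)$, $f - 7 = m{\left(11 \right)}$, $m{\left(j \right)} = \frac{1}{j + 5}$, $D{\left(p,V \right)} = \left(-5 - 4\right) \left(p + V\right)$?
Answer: $- \frac{81937}{16} \approx -5121.1$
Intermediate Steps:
$D{\left(p,V \right)} = - 9 V - 9 p$ ($D{\left(p,V \right)} = - 9 \left(V + p\right) = - 9 V - 9 p$)
$m{\left(j \right)} = \frac{1}{5 + j}$
$f = \frac{113}{16}$ ($f = 7 + \frac{1}{5 + 11} = 7 + \frac{1}{16} = \frac{113}{16} \approx 7.0625$)
$l = -5184$ ($l = \left(\left(-9\right) \left(-4\right) - -45\right) \left(-64\right) = \left(36 + 45\right) \left(-64\right) = 81 \left(-64\right) = -5184$)
$\left(70 - f\right) + l = \left(70 - \frac{113}{16}\right) - 5184 = \frac{1007}{16} - 5184 = - \frac{81937}{16}$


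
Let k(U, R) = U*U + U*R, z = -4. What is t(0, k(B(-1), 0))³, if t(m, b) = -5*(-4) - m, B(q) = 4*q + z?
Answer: 8000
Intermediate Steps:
B(q) = -4 + 4*q (B(q) = 4*q - 4 = -4 + 4*q)
k(U, R) = U² + R*U
t(m, b) = 20 - m
t(0, k(B(-1), 0))³ = (20 - 1*0)³ = (20 + 0)³ = 20³ = 8000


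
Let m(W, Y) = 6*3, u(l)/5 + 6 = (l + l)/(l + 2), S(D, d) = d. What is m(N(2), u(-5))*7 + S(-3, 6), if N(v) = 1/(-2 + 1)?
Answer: 132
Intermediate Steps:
u(l) = -30 + 10*l/(2 + l) (u(l) = -30 + 5*((l + l)/(l + 2)) = -30 + 5*((2*l)/(2 + l)) = -30 + 5*(2*l/(2 + l)) = -30 + 10*l/(2 + l))
N(v) = -1 (N(v) = 1/(-1) = -1)
m(W, Y) = 18
m(N(2), u(-5))*7 + S(-3, 6) = 18*7 + 6 = 126 + 6 = 132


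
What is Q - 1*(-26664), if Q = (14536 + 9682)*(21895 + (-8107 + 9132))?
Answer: 555103224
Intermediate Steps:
Q = 555076560 (Q = 24218*(21895 + 1025) = 24218*22920 = 555076560)
Q - 1*(-26664) = 555076560 - 1*(-26664) = 555076560 + 26664 = 555103224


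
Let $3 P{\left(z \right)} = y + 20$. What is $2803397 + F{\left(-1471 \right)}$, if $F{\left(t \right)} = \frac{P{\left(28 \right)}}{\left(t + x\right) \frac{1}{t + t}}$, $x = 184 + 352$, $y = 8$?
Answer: $\frac{7863610961}{2805} \approx 2.8034 \cdot 10^{6}$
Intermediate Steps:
$x = 536$
$P{\left(z \right)} = \frac{28}{3}$ ($P{\left(z \right)} = \frac{8 + 20}{3} = \frac{1}{3} \cdot 28 = \frac{28}{3}$)
$F{\left(t \right)} = \frac{56 t}{3 \left(536 + t\right)}$ ($F{\left(t \right)} = \frac{28}{3 \frac{t + 536}{t + t}} = \frac{28}{3 \frac{536 + t}{2 t}} = \frac{28 \frac{2 t}{536 + t}}{3} = \frac{56 t}{3 \left(536 + t\right)}$)
$2803397 + F{\left(-1471 \right)} = 2803397 + \frac{56}{3} \left(-1471\right) \frac{1}{536 - 1471} = 2803397 + \frac{56}{3} \left(-1471\right) \frac{1}{-935} = 2803397 + \frac{56}{3} \left(-1471\right) \left(- \frac{1}{935}\right) = 2803397 + \frac{82376}{2805} = \frac{7863610961}{2805}$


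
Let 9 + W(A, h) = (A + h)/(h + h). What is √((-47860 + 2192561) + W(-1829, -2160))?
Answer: √277952202870/360 ≈ 1464.5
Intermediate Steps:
W(A, h) = -9 + (A + h)/(2*h) (W(A, h) = -9 + (A + h)/(h + h) = -9 + (A + h)/((2*h)) = -9 + (A + h)*(1/(2*h)) = -9 + (A + h)/(2*h))
√((-47860 + 2192561) + W(-1829, -2160)) = √((-47860 + 2192561) + (½)*(-1829 - 17*(-2160))/(-2160)) = √(2144701 + (½)*(-1/2160)*(-1829 + 36720)) = √(2144701 + (½)*(-1/2160)*34891) = √(2144701 - 34891/4320) = √(9265073429/4320) = √277952202870/360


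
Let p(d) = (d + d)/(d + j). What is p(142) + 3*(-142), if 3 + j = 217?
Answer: -37843/89 ≈ -425.20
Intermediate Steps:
j = 214 (j = -3 + 217 = 214)
p(d) = 2*d/(214 + d) (p(d) = (d + d)/(d + 214) = (2*d)/(214 + d) = 2*d/(214 + d))
p(142) + 3*(-142) = 2*142/(214 + 142) + 3*(-142) = 2*142/356 - 426 = 2*142*(1/356) - 426 = 71/89 - 426 = -37843/89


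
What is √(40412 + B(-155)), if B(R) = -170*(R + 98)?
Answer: √50102 ≈ 223.83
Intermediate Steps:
B(R) = -16660 - 170*R (B(R) = -170*(98 + R) = -16660 - 170*R)
√(40412 + B(-155)) = √(40412 + (-16660 - 170*(-155))) = √(40412 + (-16660 + 26350)) = √(40412 + 9690) = √50102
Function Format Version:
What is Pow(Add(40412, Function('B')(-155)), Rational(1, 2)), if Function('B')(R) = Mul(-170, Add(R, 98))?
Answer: Pow(50102, Rational(1, 2)) ≈ 223.83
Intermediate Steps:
Function('B')(R) = Add(-16660, Mul(-170, R)) (Function('B')(R) = Mul(-170, Add(98, R)) = Add(-16660, Mul(-170, R)))
Pow(Add(40412, Function('B')(-155)), Rational(1, 2)) = Pow(Add(40412, Add(-16660, Mul(-170, -155))), Rational(1, 2)) = Pow(Add(40412, Add(-16660, 26350)), Rational(1, 2)) = Pow(Add(40412, 9690), Rational(1, 2)) = Pow(50102, Rational(1, 2))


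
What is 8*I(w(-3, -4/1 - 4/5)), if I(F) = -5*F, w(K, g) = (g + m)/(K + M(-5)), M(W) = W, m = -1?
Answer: -29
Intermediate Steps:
w(K, g) = (-1 + g)/(-5 + K) (w(K, g) = (g - 1)/(K - 5) = (-1 + g)/(-5 + K))
8*I(w(-3, -4/1 - 4/5)) = 8*(-5*(-1 + (-4/1 - 4/5))/(-5 - 3)) = 8*(-5*(-1 + (-4*1 - 4*⅕))/(-8)) = 8*(-(-5)*(-1 + (-4 - ⅘))/8) = 8*(-(-5)*(-1 - 24/5)/8) = 8*(-(-5)*(-29)/(8*5)) = 8*(-5*29/40) = 8*(-29/8) = -29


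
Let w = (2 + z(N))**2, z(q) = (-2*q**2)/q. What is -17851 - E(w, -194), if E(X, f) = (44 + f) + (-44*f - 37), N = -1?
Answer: -26200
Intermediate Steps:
z(q) = -2*q
w = 16 (w = (2 - 2*(-1))**2 = (2 + 2)**2 = 4**2 = 16)
E(X, f) = 7 - 43*f (E(X, f) = (44 + f) + (-37 - 44*f) = 7 - 43*f)
-17851 - E(w, -194) = -17851 - (7 - 43*(-194)) = -17851 - (7 + 8342) = -17851 - 1*8349 = -17851 - 8349 = -26200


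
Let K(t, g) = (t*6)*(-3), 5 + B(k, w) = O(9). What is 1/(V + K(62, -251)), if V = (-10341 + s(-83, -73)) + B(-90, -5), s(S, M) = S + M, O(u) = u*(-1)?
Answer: -1/11627 ≈ -8.6007e-5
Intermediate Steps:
O(u) = -u
B(k, w) = -14 (B(k, w) = -5 - 1*9 = -5 - 9 = -14)
K(t, g) = -18*t (K(t, g) = (6*t)*(-3) = -18*t)
s(S, M) = M + S
V = -10511 (V = (-10341 + (-73 - 83)) - 14 = (-10341 - 156) - 14 = -10497 - 14 = -10511)
1/(V + K(62, -251)) = 1/(-10511 - 18*62) = 1/(-10511 - 1116) = 1/(-11627) = -1/11627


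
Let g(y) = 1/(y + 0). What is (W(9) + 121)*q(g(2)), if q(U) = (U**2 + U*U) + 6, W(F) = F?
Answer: 845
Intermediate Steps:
g(y) = 1/y
q(U) = 6 + 2*U**2 (q(U) = (U**2 + U**2) + 6 = 2*U**2 + 6 = 6 + 2*U**2)
(W(9) + 121)*q(g(2)) = (9 + 121)*(6 + 2*(1/2)**2) = 130*(6 + 2*(1/2)**2) = 130*(6 + 2*(1/4)) = 130*(6 + 1/2) = 130*(13/2) = 845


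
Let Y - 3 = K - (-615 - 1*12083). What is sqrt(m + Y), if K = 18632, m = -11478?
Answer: 19*sqrt(55) ≈ 140.91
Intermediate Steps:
Y = 31333 (Y = 3 + (18632 - (-615 - 1*12083)) = 3 + (18632 - (-615 - 12083)) = 3 + (18632 - 1*(-12698)) = 3 + (18632 + 12698) = 3 + 31330 = 31333)
sqrt(m + Y) = sqrt(-11478 + 31333) = sqrt(19855) = 19*sqrt(55)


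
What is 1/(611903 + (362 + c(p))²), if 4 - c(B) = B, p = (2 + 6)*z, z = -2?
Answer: 1/757827 ≈ 1.3196e-6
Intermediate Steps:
p = -16 (p = (2 + 6)*(-2) = 8*(-2) = -16)
c(B) = 4 - B
1/(611903 + (362 + c(p))²) = 1/(611903 + (362 + (4 - 1*(-16)))²) = 1/(611903 + (362 + (4 + 16))²) = 1/(611903 + (362 + 20)²) = 1/(611903 + 382²) = 1/(611903 + 145924) = 1/757827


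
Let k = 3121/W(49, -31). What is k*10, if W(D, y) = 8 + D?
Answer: 31210/57 ≈ 547.54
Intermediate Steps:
k = 3121/57 (k = 3121/(8 + 49) = 3121/57 ≈ 54.754)
k*10 = (3121/57)*10 = 31210/57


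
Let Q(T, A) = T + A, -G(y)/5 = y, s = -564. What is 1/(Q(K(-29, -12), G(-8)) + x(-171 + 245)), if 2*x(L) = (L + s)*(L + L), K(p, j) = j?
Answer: -1/36232 ≈ -2.7600e-5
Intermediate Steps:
G(y) = -5*y
Q(T, A) = A + T
x(L) = L*(-564 + L) (x(L) = ((L - 564)*(L + L))/2 = ((-564 + L)*(2*L))/2 = (2*L*(-564 + L))/2 = L*(-564 + L))
1/(Q(K(-29, -12), G(-8)) + x(-171 + 245)) = 1/((-5*(-8) - 12) + (-171 + 245)*(-564 + (-171 + 245))) = 1/((40 - 12) + 74*(-564 + 74)) = 1/(28 + 74*(-490)) = 1/(28 - 36260) = 1/(-36232) = -1/36232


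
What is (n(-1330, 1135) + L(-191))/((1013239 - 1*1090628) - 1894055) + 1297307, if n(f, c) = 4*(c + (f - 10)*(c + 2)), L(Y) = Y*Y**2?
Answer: 2557581158959/1971444 ≈ 1.2973e+6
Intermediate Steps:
L(Y) = Y**3
n(f, c) = 4*c + 4*(-10 + f)*(2 + c) (n(f, c) = 4*(c + (-10 + f)*(2 + c)) = 4*c + 4*(-10 + f)*(2 + c))
(n(-1330, 1135) + L(-191))/((1013239 - 1*1090628) - 1894055) + 1297307 = ((-80 - 36*1135 + 8*(-1330) + 4*1135*(-1330)) + (-191)**3)/((1013239 - 1*1090628) - 1894055) + 1297307 = ((-80 - 40860 - 10640 - 6038200) - 6967871)/((1013239 - 1090628) - 1894055) + 1297307 = (-6089780 - 6967871)/(-77389 - 1894055) + 1297307 = -13057651/(-1971444) + 1297307 = -13057651*(-1/1971444) + 1297307 = 13057651/1971444 + 1297307 = 2557581158959/1971444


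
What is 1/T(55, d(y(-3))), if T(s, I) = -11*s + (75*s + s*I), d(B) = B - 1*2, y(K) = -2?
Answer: 1/3300 ≈ 0.00030303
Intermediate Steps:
d(B) = -2 + B (d(B) = B - 2 = -2 + B)
T(s, I) = 64*s + I*s (T(s, I) = -11*s + (75*s + I*s) = 64*s + I*s)
1/T(55, d(y(-3))) = 1/(55*(64 + (-2 - 2))) = 1/(55*(64 - 4)) = 1/(55*60) = 1/3300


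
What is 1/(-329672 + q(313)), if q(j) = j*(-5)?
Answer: -1/331237 ≈ -3.0190e-6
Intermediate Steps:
q(j) = -5*j
1/(-329672 + q(313)) = 1/(-329672 - 5*313) = 1/(-329672 - 1565) = 1/(-331237) = -1/331237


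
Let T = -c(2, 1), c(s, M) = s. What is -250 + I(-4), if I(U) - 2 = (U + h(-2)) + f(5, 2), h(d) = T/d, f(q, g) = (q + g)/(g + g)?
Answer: -997/4 ≈ -249.25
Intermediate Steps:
f(q, g) = (g + q)/(2*g) (f(q, g) = (g + q)/((2*g)) = (g + q)*(1/(2*g)) = (g + q)/(2*g))
T = -2 (T = -1*2 = -2)
h(d) = -2/d
I(U) = 19/4 + U (I(U) = 2 + ((U - 2/(-2)) + (1/2)*(2 + 5)/2) = 2 + ((U - 2*(-1/2)) + (1/2)*(1/2)*7) = 2 + ((U + 1) + 7/4) = 2 + ((1 + U) + 7/4) = 2 + (11/4 + U) = 19/4 + U)
-250 + I(-4) = -250 + (19/4 - 4) = -250 + 3/4 = -997/4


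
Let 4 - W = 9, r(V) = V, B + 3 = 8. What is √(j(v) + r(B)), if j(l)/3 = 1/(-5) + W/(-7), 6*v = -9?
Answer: √8015/35 ≈ 2.5579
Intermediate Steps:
B = 5 (B = -3 + 8 = 5)
W = -5 (W = 4 - 1*9 = 4 - 9 = -5)
v = -3/2 (v = (⅙)*(-9) = -3/2 ≈ -1.5000)
j(l) = 54/35 (j(l) = 3*(1/(-5) - 5/(-7)) = 3*(1*(-⅕) - 5*(-⅐)) = 3*(-⅕ + 5/7) = 3*(18/35) = 54/35)
√(j(v) + r(B)) = √(54/35 + 5) = √(229/35) = √8015/35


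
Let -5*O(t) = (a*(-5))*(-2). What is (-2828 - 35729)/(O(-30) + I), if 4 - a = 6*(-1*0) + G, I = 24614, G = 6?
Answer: -38557/24618 ≈ -1.5662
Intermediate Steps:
a = -2 (a = 4 - (6*(-1*0) + 6) = 4 - (6*0 + 6) = 4 - (0 + 6) = 4 - 1*6 = 4 - 6 = -2)
O(t) = 4 (O(t) = -(-2*(-5))*(-2)/5 = -2*(-2) = -⅕*(-20) = 4)
(-2828 - 35729)/(O(-30) + I) = (-2828 - 35729)/(4 + 24614) = -38557/24618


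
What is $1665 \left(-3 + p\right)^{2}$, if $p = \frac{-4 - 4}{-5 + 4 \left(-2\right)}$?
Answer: $\frac{1600065}{169} \approx 9467.8$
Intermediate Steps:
$p = \frac{8}{13}$ ($p = - \frac{8}{-5 - 8} = - \frac{8}{-13} = \left(-8\right) \left(- \frac{1}{13}\right) = \frac{8}{13} \approx 0.61539$)
$1665 \left(-3 + p\right)^{2} = 1665 \left(-3 + \frac{8}{13}\right)^{2} = 1665 \left(- \frac{31}{13}\right)^{2} = 1665 \cdot \frac{961}{169} = \frac{1600065}{169}$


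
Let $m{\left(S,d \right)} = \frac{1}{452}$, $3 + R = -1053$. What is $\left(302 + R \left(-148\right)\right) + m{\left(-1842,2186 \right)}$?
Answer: $\frac{70778681}{452} \approx 1.5659 \cdot 10^{5}$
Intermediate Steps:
$R = -1056$ ($R = -3 - 1053 = -1056$)
$m{\left(S,d \right)} = \frac{1}{452}$
$\left(302 + R \left(-148\right)\right) + m{\left(-1842,2186 \right)} = \left(302 - -156288\right) + \frac{1}{452} = \left(302 + 156288\right) + \frac{1}{452} = 156590 + \frac{1}{452} = \frac{70778681}{452}$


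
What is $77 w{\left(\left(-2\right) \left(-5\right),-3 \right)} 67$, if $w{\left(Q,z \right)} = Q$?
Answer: $51590$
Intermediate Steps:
$77 w{\left(\left(-2\right) \left(-5\right),-3 \right)} 67 = 77 \left(\left(-2\right) \left(-5\right)\right) 67 = 77 \cdot 10 \cdot 67 = 770 \cdot 67 = 51590$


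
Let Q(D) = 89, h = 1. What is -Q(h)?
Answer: -89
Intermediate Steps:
-Q(h) = -1*89 = -89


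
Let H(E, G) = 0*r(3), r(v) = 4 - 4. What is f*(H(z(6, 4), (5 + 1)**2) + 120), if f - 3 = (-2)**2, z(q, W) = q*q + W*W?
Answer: 840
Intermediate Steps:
z(q, W) = W**2 + q**2 (z(q, W) = q**2 + W**2 = W**2 + q**2)
r(v) = 0
H(E, G) = 0 (H(E, G) = 0*0 = 0)
f = 7 (f = 3 + (-2)**2 = 3 + 4 = 7)
f*(H(z(6, 4), (5 + 1)**2) + 120) = 7*(0 + 120) = 7*120 = 840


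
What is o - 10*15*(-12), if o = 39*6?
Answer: 2034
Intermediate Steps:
o = 234
o - 10*15*(-12) = 234 - 10*15*(-12) = 234 - 150*(-12) = 234 + 1800 = 2034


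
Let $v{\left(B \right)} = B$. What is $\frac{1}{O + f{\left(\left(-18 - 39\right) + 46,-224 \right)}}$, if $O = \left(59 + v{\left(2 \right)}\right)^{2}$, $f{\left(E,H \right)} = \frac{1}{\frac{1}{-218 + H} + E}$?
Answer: $\frac{4863}{18094781} \approx 0.00026875$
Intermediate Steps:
$f{\left(E,H \right)} = \frac{1}{E + \frac{1}{-218 + H}}$
$O = 3721$ ($O = \left(59 + 2\right)^{2} = 61^{2} = 3721$)
$\frac{1}{O + f{\left(\left(-18 - 39\right) + 46,-224 \right)}} = \frac{1}{3721 + \frac{-218 - 224}{1 - 218 \left(\left(-18 - 39\right) + 46\right) + \left(\left(-18 - 39\right) + 46\right) \left(-224\right)}} = \frac{1}{3721 + \frac{1}{1 - 218 \left(-57 + 46\right) + \left(-57 + 46\right) \left(-224\right)} \left(-442\right)} = \frac{1}{3721 + \frac{1}{1 - -2398 - -2464} \left(-442\right)} = \frac{1}{3721 + \frac{1}{1 + 2398 + 2464} \left(-442\right)} = \frac{1}{3721 + \frac{1}{4863} \left(-442\right)} = \frac{1}{3721 - \frac{442}{4863}} = \frac{1}{\frac{18094781}{4863}} = \frac{4863}{18094781}$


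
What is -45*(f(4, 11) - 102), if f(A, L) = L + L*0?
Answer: 4095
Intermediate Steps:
f(A, L) = L (f(A, L) = L + 0 = L)
-45*(f(4, 11) - 102) = -45*(11 - 102) = -45*(-91) = 4095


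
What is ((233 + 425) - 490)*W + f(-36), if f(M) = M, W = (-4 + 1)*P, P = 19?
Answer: -9612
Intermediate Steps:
W = -57 (W = (-4 + 1)*19 = -3*19 = -57)
((233 + 425) - 490)*W + f(-36) = ((233 + 425) - 490)*(-57) - 36 = (658 - 490)*(-57) - 36 = 168*(-57) - 36 = -9576 - 36 = -9612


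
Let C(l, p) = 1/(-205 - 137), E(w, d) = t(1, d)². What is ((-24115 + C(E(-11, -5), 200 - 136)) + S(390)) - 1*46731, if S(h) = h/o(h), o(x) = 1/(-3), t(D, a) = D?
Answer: -24629473/342 ≈ -72016.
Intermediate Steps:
o(x) = -⅓
E(w, d) = 1 (E(w, d) = 1² = 1)
S(h) = -3*h (S(h) = h/(-⅓) = h*(-3) = -3*h)
C(l, p) = -1/342 (C(l, p) = 1/(-342) = -1/342)
((-24115 + C(E(-11, -5), 200 - 136)) + S(390)) - 1*46731 = ((-24115 - 1/342) - 3*390) - 1*46731 = (-8247331/342 - 1170) - 46731 = -8647471/342 - 46731 = -24629473/342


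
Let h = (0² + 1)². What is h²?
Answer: 1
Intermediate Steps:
h = 1 (h = (0 + 1)² = 1² = 1)
h² = 1² = 1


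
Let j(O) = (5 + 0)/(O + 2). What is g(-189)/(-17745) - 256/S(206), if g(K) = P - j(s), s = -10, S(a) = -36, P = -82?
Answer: 432919/60840 ≈ 7.1157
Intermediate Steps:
j(O) = 5/(2 + O)
g(K) = -651/8 (g(K) = -82 - 5/(2 - 10) = -82 - 5/(-8) = -82 - 5*(-1)/8 = -82 - 1*(-5/8) = -82 + 5/8 = -651/8)
g(-189)/(-17745) - 256/S(206) = -651/8/(-17745) - 256/(-36) = -651/8*(-1/17745) - 256*(-1/36) = 31/6760 + 64/9 = 432919/60840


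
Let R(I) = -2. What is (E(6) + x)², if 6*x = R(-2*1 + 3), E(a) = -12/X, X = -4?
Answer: 64/9 ≈ 7.1111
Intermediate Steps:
E(a) = 3 (E(a) = -12/(-4) = -12*(-¼) = 3)
x = -⅓ (x = (⅙)*(-2) = -⅓ ≈ -0.33333)
(E(6) + x)² = (3 - ⅓)² = (8/3)² = 64/9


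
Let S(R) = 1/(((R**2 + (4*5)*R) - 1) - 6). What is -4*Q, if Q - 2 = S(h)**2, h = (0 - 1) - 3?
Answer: -40332/5041 ≈ -8.0008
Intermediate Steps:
h = -4 (h = -1 - 3 = -4)
S(R) = 1/(-7 + R**2 + 20*R) (S(R) = 1/(((R**2 + 20*R) - 1) - 6) = 1/((-1 + R**2 + 20*R) - 6) = 1/(-7 + R**2 + 20*R))
Q = 10083/5041 (Q = 2 + (1/(-7 + (-4)**2 + 20*(-4)))**2 = 2 + (1/(-7 + 16 - 80))**2 = 2 + (1/(-71))**2 = 2 + (-1/71)**2 = 2 + 1/5041 = 10083/5041 ≈ 2.0002)
-4*Q = -4*10083/5041 = -40332/5041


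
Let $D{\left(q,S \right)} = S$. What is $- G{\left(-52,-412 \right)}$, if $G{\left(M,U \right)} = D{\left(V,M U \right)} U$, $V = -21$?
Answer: $8826688$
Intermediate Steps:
$G{\left(M,U \right)} = M U^{2}$ ($G{\left(M,U \right)} = M U U = M U^{2}$)
$- G{\left(-52,-412 \right)} = - \left(-52\right) \left(-412\right)^{2} = - \left(-52\right) 169744 = \left(-1\right) \left(-8826688\right) = 8826688$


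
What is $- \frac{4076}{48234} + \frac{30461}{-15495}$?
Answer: $- \frac{85134083}{41521435} \approx -2.0504$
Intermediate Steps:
$- \frac{4076}{48234} + \frac{30461}{-15495} = \left(-4076\right) \frac{1}{48234} + 30461 \left(- \frac{1}{15495}\right) = - \frac{2038}{24117} - \frac{30461}{15495} = - \frac{85134083}{41521435}$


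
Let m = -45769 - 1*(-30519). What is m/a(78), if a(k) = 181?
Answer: -15250/181 ≈ -84.254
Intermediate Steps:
m = -15250 (m = -45769 + 30519 = -15250)
m/a(78) = -15250/181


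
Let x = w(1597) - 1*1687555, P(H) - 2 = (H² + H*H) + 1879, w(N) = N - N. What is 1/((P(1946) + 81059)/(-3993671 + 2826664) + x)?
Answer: -1167007/1969396154657 ≈ -5.9257e-7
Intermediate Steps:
w(N) = 0
P(H) = 1881 + 2*H² (P(H) = 2 + ((H² + H*H) + 1879) = 2 + ((H² + H²) + 1879) = 2 + (2*H² + 1879) = 2 + (1879 + 2*H²) = 1881 + 2*H²)
x = -1687555 (x = 0 - 1*1687555 = 0 - 1687555 = -1687555)
1/((P(1946) + 81059)/(-3993671 + 2826664) + x) = 1/(((1881 + 2*1946²) + 81059)/(-3993671 + 2826664) - 1687555) = 1/(((1881 + 2*3786916) + 81059)/(-1167007) - 1687555) = 1/(((1881 + 7573832) + 81059)*(-1/1167007) - 1687555) = 1/((7575713 + 81059)*(-1/1167007) - 1687555) = 1/(7656772*(-1/1167007) - 1687555) = 1/(-7656772/1167007 - 1687555) = 1/(-1969396154657/1167007) = -1167007/1969396154657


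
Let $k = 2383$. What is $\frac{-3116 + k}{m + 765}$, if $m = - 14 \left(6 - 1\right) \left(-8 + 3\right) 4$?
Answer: $- \frac{733}{2165} \approx -0.33857$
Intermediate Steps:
$m = 1400$ ($m = - 14 \cdot 5 \left(-5\right) 4 = \left(-14\right) \left(-25\right) 4 = 350 \cdot 4 = 1400$)
$\frac{-3116 + k}{m + 765} = \frac{-3116 + 2383}{1400 + 765} = - \frac{733}{2165}$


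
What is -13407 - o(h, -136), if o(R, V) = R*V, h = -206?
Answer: -41423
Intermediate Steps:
-13407 - o(h, -136) = -13407 - (-206)*(-136) = -13407 - 1*28016 = -13407 - 28016 = -41423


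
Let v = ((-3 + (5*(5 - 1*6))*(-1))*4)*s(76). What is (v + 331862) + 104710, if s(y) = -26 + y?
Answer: 436972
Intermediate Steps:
v = 400 (v = ((-3 + (5*(5 - 1*6))*(-1))*4)*(-26 + 76) = ((-3 + (5*(5 - 6))*(-1))*4)*50 = ((-3 + (5*(-1))*(-1))*4)*50 = ((-3 - 5*(-1))*4)*50 = ((-3 + 5)*4)*50 = (2*4)*50 = 8*50 = 400)
(v + 331862) + 104710 = (400 + 331862) + 104710 = 332262 + 104710 = 436972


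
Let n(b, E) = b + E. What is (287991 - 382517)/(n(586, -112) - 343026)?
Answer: 47263/171276 ≈ 0.27595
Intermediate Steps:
n(b, E) = E + b
(287991 - 382517)/(n(586, -112) - 343026) = (287991 - 382517)/((-112 + 586) - 343026) = -94526/(474 - 343026) = -94526/(-342552) = -94526*(-1/342552) = 47263/171276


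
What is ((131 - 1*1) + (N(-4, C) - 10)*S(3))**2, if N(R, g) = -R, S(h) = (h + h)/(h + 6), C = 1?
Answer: 15876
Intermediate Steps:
S(h) = 2*h/(6 + h) (S(h) = (2*h)/(6 + h) = 2*h/(6 + h))
((131 - 1*1) + (N(-4, C) - 10)*S(3))**2 = ((131 - 1*1) + (-1*(-4) - 10)*(2*3/(6 + 3)))**2 = ((131 - 1) + (4 - 10)*(2*3/9))**2 = (130 - 12*3/9)**2 = (130 - 6*2/3)**2 = (130 - 4)**2 = 126**2 = 15876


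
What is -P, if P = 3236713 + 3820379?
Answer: -7057092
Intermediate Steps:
P = 7057092
-P = -1*7057092 = -7057092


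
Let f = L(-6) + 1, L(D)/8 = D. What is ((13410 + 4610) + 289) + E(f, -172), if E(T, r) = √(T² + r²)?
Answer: 18309 + √31793 ≈ 18487.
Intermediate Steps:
L(D) = 8*D
f = -47 (f = 8*(-6) + 1 = -48 + 1 = -47)
((13410 + 4610) + 289) + E(f, -172) = ((13410 + 4610) + 289) + √((-47)² + (-172)²) = (18020 + 289) + √(2209 + 29584) = 18309 + √31793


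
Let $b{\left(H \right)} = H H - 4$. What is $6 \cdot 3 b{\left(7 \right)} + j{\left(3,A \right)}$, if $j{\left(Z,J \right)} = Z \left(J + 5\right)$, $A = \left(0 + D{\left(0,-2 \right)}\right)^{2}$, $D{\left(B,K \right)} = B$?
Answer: $825$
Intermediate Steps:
$b{\left(H \right)} = -4 + H^{2}$ ($b{\left(H \right)} = H^{2} - 4 = -4 + H^{2}$)
$A = 0$ ($A = \left(0 + 0\right)^{2} = 0^{2} = 0$)
$j{\left(Z,J \right)} = Z \left(5 + J\right)$
$6 \cdot 3 b{\left(7 \right)} + j{\left(3,A \right)} = 6 \cdot 3 \left(-4 + 7^{2}\right) + 3 \left(5 + 0\right) = 18 \left(-4 + 49\right) + 3 \cdot 5 = 18 \cdot 45 + 15 = 810 + 15 = 825$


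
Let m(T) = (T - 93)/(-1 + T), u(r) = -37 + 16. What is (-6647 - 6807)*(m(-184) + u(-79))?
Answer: 48542032/185 ≈ 2.6239e+5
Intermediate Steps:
u(r) = -21
m(T) = (-93 + T)/(-1 + T)
(-6647 - 6807)*(m(-184) + u(-79)) = (-6647 - 6807)*((-93 - 184)/(-1 - 184) - 21) = -13454*(-277/(-185) - 21) = -13454*(-1/185*(-277) - 21) = -13454*(277/185 - 21) = -13454*(-3608/185) = 48542032/185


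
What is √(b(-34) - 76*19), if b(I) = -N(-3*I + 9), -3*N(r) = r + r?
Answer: I*√1370 ≈ 37.013*I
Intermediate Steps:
N(r) = -2*r/3 (N(r) = -(r + r)/3 = -2*r/3)
b(I) = 6 - 2*I (b(I) = -(-2)*(-3*I + 9)/3 = -(-2)*(9 - 3*I)/3 = -(-6 + 2*I) = 6 - 2*I)
√(b(-34) - 76*19) = √((6 - 2*(-34)) - 76*19) = √((6 + 68) - 1444) = √(74 - 1444) = √(-1370) = I*√1370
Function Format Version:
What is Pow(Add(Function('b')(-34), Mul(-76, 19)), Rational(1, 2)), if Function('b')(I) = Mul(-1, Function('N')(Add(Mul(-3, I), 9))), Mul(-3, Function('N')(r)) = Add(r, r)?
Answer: Mul(I, Pow(1370, Rational(1, 2))) ≈ Mul(37.013, I)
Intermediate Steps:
Function('N')(r) = Mul(Rational(-2, 3), r) (Function('N')(r) = Mul(Rational(-1, 3), Add(r, r)) = Mul(Rational(-1, 3), Mul(2, r)) = Mul(Rational(-2, 3), r))
Function('b')(I) = Add(6, Mul(-2, I)) (Function('b')(I) = Mul(-1, Mul(Rational(-2, 3), Add(Mul(-3, I), 9))) = Mul(-1, Mul(Rational(-2, 3), Add(9, Mul(-3, I)))) = Mul(-1, Add(-6, Mul(2, I))) = Add(6, Mul(-2, I)))
Pow(Add(Function('b')(-34), Mul(-76, 19)), Rational(1, 2)) = Pow(Add(Add(6, Mul(-2, -34)), Mul(-76, 19)), Rational(1, 2)) = Pow(Add(Add(6, 68), -1444), Rational(1, 2)) = Pow(Add(74, -1444), Rational(1, 2)) = Pow(-1370, Rational(1, 2)) = Mul(I, Pow(1370, Rational(1, 2)))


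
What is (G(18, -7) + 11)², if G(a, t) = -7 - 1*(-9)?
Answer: 169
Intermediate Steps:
G(a, t) = 2 (G(a, t) = -7 + 9 = 2)
(G(18, -7) + 11)² = (2 + 11)² = 13² = 169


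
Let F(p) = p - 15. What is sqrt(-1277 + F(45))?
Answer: I*sqrt(1247) ≈ 35.313*I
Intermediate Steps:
F(p) = -15 + p
sqrt(-1277 + F(45)) = sqrt(-1277 + (-15 + 45)) = sqrt(-1277 + 30) = sqrt(-1247) = I*sqrt(1247)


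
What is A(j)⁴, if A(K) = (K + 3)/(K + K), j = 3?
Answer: 1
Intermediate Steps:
A(K) = (3 + K)/(2*K) (A(K) = (3 + K)/((2*K)) = (3 + K)*(1/(2*K)) = (3 + K)/(2*K))
A(j)⁴ = ((½)*(3 + 3)/3)⁴ = ((½)*(⅓)*6)⁴ = 1⁴ = 1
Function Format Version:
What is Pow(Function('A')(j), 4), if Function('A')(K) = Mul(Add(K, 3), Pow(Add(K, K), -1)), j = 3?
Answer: 1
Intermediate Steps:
Function('A')(K) = Mul(Rational(1, 2), Pow(K, -1), Add(3, K)) (Function('A')(K) = Mul(Add(3, K), Pow(Mul(2, K), -1)) = Mul(Add(3, K), Mul(Rational(1, 2), Pow(K, -1))) = Mul(Rational(1, 2), Pow(K, -1), Add(3, K)))
Pow(Function('A')(j), 4) = Pow(Mul(Rational(1, 2), Pow(3, -1), Add(3, 3)), 4) = Pow(Mul(Rational(1, 2), Rational(1, 3), 6), 4) = Pow(1, 4) = 1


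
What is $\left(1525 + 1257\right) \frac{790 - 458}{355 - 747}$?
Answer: $- \frac{115453}{49} \approx -2356.2$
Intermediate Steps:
$\left(1525 + 1257\right) \frac{790 - 458}{355 - 747} = 2782 \frac{332}{-392} = 2782 \cdot 332 \left(- \frac{1}{392}\right) = 2782 \left(- \frac{83}{98}\right) = - \frac{115453}{49}$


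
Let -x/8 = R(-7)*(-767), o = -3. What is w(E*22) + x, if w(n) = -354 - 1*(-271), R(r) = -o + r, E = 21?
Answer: -24627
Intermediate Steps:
R(r) = 3 + r (R(r) = -1*(-3) + r = 3 + r)
w(n) = -83 (w(n) = -354 + 271 = -83)
x = -24544 (x = -8*(3 - 7)*(-767) = -(-32)*(-767) = -8*3068 = -24544)
w(E*22) + x = -83 - 24544 = -24627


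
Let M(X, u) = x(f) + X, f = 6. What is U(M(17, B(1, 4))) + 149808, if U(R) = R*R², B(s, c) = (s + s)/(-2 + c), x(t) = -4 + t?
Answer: 156667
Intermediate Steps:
B(s, c) = 2*s/(-2 + c) (B(s, c) = (2*s)/(-2 + c) = 2*s/(-2 + c))
M(X, u) = 2 + X (M(X, u) = (-4 + 6) + X = 2 + X)
U(R) = R³
U(M(17, B(1, 4))) + 149808 = (2 + 17)³ + 149808 = 19³ + 149808 = 6859 + 149808 = 156667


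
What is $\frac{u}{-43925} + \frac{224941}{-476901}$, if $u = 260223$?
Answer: $- \frac{133981142348}{20947876425} \approx -6.3959$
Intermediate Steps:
$\frac{u}{-43925} + \frac{224941}{-476901} = \frac{260223}{-43925} + \frac{224941}{-476901} = 260223 \left(- \frac{1}{43925}\right) + 224941 \left(- \frac{1}{476901}\right) = - \frac{260223}{43925} - \frac{224941}{476901} = - \frac{133981142348}{20947876425}$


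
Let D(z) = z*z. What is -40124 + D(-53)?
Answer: -37315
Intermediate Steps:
D(z) = z²
-40124 + D(-53) = -40124 + (-53)² = -40124 + 2809 = -37315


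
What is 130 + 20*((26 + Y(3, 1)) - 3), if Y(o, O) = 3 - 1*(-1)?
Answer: 670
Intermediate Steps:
Y(o, O) = 4 (Y(o, O) = 3 + 1 = 4)
130 + 20*((26 + Y(3, 1)) - 3) = 130 + 20*((26 + 4) - 3) = 130 + 20*(30 - 3) = 130 + 20*27 = 130 + 540 = 670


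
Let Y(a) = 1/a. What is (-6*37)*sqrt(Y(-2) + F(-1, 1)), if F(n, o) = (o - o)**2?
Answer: -111*I*sqrt(2) ≈ -156.98*I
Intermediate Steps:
F(n, o) = 0 (F(n, o) = 0**2 = 0)
(-6*37)*sqrt(Y(-2) + F(-1, 1)) = (-6*37)*sqrt(1/(-2) + 0) = -222*sqrt(-1/2 + 0) = -111*I*sqrt(2)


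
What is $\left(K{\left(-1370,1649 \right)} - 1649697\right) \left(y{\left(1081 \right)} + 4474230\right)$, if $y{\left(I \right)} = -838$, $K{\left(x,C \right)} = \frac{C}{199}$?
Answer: $- \frac{1468561154459168}{199} \approx -7.3797 \cdot 10^{12}$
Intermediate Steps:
$K{\left(x,C \right)} = \frac{C}{199}$ ($K{\left(x,C \right)} = C \frac{1}{199} = \frac{C}{199}$)
$\left(K{\left(-1370,1649 \right)} - 1649697\right) \left(y{\left(1081 \right)} + 4474230\right) = \left(\frac{1}{199} \cdot 1649 - 1649697\right) \left(-838 + 4474230\right) = \left(\frac{1649}{199} - 1649697\right) 4473392 = \left(- \frac{328288054}{199}\right) 4473392 = - \frac{1468561154459168}{199}$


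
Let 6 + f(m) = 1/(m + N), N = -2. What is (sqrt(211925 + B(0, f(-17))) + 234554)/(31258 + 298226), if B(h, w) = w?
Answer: 117277/164742 + sqrt(19125685)/3130098 ≈ 0.71328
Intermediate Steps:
f(m) = -6 + 1/(-2 + m) (f(m) = -6 + 1/(m - 2) = -6 + 1/(-2 + m))
(sqrt(211925 + B(0, f(-17))) + 234554)/(31258 + 298226) = (sqrt(211925 + (13 - 6*(-17))/(-2 - 17)) + 234554)/(31258 + 298226) = (sqrt(211925 + (13 + 102)/(-19)) + 234554)/329484 = (sqrt(211925 - 1/19*115) + 234554)*(1/329484) = (sqrt(211925 - 115/19) + 234554)*(1/329484) = (sqrt(4026460/19) + 234554)*(1/329484) = (2*sqrt(19125685)/19 + 234554)*(1/329484) = (234554 + 2*sqrt(19125685)/19)*(1/329484) = 117277/164742 + sqrt(19125685)/3130098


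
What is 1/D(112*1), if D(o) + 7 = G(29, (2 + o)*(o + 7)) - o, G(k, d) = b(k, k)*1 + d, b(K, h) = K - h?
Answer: 1/13447 ≈ 7.4366e-5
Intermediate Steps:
G(k, d) = d (G(k, d) = (k - k)*1 + d = 0*1 + d = 0 + d = d)
D(o) = -7 - o + (2 + o)*(7 + o) (D(o) = -7 + ((2 + o)*(o + 7) - o) = -7 + ((2 + o)*(7 + o) - o) = -7 + (-o + (2 + o)*(7 + o)) = -7 - o + (2 + o)*(7 + o))
1/D(112*1) = 1/(7 + (112*1)**2 + 8*(112*1)) = 1/(7 + 112**2 + 8*112) = 1/(7 + 12544 + 896) = 1/13447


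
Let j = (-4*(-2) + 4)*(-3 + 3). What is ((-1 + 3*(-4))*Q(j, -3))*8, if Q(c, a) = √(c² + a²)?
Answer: -312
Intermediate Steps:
j = 0 (j = (8 + 4)*0 = 12*0 = 0)
Q(c, a) = √(a² + c²)
((-1 + 3*(-4))*Q(j, -3))*8 = ((-1 + 3*(-4))*√((-3)² + 0²))*8 = ((-1 - 12)*√(9 + 0))*8 = -13*√9*8 = -13*3*8 = -39*8 = -312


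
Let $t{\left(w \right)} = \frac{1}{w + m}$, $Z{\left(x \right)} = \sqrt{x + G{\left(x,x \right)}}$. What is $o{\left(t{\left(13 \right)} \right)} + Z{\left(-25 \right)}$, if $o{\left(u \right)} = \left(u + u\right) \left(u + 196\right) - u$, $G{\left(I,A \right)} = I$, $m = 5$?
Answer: $\frac{1760}{81} + 5 i \sqrt{2} \approx 21.728 + 7.0711 i$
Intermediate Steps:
$Z{\left(x \right)} = \sqrt{2} \sqrt{x}$ ($Z{\left(x \right)} = \sqrt{x + x} = \sqrt{2 x} = \sqrt{2} \sqrt{x}$)
$t{\left(w \right)} = \frac{1}{5 + w}$ ($t{\left(w \right)} = \frac{1}{w + 5} = \frac{1}{5 + w}$)
$o{\left(u \right)} = - u + 2 u \left(196 + u\right)$ ($o{\left(u \right)} = 2 u \left(196 + u\right) - u = - u + 2 u \left(196 + u\right)$)
$o{\left(t{\left(13 \right)} \right)} + Z{\left(-25 \right)} = \frac{391 + \frac{2}{5 + 13}}{5 + 13} + \sqrt{2} \sqrt{-25} = \frac{391 + \frac{2}{18}}{18} + \sqrt{2} \cdot 5 i = \frac{391 + 2 \cdot \frac{1}{18}}{18} + 5 i \sqrt{2} = \frac{391 + \frac{1}{9}}{18} + 5 i \sqrt{2} = \frac{1}{18} \cdot \frac{3520}{9} + 5 i \sqrt{2} = \frac{1760}{81} + 5 i \sqrt{2}$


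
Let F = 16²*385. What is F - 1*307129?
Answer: -208569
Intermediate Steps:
F = 98560 (F = 256*385 = 98560)
F - 1*307129 = 98560 - 1*307129 = 98560 - 307129 = -208569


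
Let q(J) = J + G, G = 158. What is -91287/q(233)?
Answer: -3969/17 ≈ -233.47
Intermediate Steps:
q(J) = 158 + J (q(J) = J + 158 = 158 + J)
-91287/q(233) = -91287/(158 + 233) = -91287/391 = -91287*1/391 = -3969/17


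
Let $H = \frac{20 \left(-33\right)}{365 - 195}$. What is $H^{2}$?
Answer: $\frac{4356}{289} \approx 15.073$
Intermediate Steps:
$H = - \frac{66}{17}$ ($H = - \frac{660}{365 - 195} = - \frac{660}{170} = \left(-660\right) \frac{1}{170} = - \frac{66}{17} \approx -3.8824$)
$H^{2} = \left(- \frac{66}{17}\right)^{2} = \frac{4356}{289}$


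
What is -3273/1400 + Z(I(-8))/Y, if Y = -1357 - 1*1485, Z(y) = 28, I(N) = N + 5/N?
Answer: -95317/40600 ≈ -2.3477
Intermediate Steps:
Y = -2842 (Y = -1357 - 1485 = -2842)
-3273/1400 + Z(I(-8))/Y = -3273/1400 + 28/(-2842) = -3273*1/1400 + 28*(-1/2842) = -3273/1400 - 2/203 = -95317/40600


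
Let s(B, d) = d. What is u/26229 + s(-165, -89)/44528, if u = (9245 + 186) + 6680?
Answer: 715056227/1167924912 ≈ 0.61224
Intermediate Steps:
u = 16111 (u = 9431 + 6680 = 16111)
u/26229 + s(-165, -89)/44528 = 16111/26229 - 89/44528 = 715056227/1167924912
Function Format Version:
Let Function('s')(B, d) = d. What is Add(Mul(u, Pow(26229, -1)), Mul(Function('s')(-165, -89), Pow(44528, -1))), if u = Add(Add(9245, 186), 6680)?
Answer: Rational(715056227, 1167924912) ≈ 0.61224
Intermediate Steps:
u = 16111 (u = Add(9431, 6680) = 16111)
Add(Mul(u, Pow(26229, -1)), Mul(Function('s')(-165, -89), Pow(44528, -1))) = Add(Mul(16111, Pow(26229, -1)), Mul(-89, Pow(44528, -1))) = Add(Mul(16111, Rational(1, 26229)), Mul(-89, Rational(1, 44528))) = Add(Rational(16111, 26229), Rational(-89, 44528)) = Rational(715056227, 1167924912)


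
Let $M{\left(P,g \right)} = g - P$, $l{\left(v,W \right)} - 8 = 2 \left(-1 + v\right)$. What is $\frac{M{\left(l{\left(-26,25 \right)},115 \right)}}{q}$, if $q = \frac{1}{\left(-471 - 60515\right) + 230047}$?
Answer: $27218821$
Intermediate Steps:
$l{\left(v,W \right)} = 6 + 2 v$ ($l{\left(v,W \right)} = 8 + 2 \left(-1 + v\right) = 8 + \left(-2 + 2 v\right) = 6 + 2 v$)
$q = \frac{1}{169061}$ ($q = \frac{1}{\left(-471 - 60515\right) + 230047} = \frac{1}{-60986 + 230047} = \frac{1}{169061} \approx 5.915 \cdot 10^{-6}$)
$\frac{M{\left(l{\left(-26,25 \right)},115 \right)}}{q} = \left(115 - \left(6 + 2 \left(-26\right)\right)\right) \frac{1}{\frac{1}{169061}} = \left(115 - \left(6 - 52\right)\right) 169061 = \left(115 - -46\right) 169061 = \left(115 + 46\right) 169061 = 161 \cdot 169061 = 27218821$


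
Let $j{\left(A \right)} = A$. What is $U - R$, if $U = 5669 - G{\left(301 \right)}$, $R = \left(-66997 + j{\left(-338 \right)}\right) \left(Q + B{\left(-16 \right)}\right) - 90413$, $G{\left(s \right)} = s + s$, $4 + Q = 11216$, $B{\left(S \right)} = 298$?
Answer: $775121330$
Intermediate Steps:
$Q = 11212$ ($Q = -4 + 11216 = 11212$)
$G{\left(s \right)} = 2 s$
$R = -775116263$ ($R = \left(-66997 - 338\right) \left(11212 + 298\right) - 90413 = \left(-67335\right) 11510 - 90413 = -775025850 - 90413 = -775116263$)
$U = 5067$ ($U = 5669 - 2 \cdot 301 = 5669 - 602 = 5067$)
$U - R = 5067 - -775116263 = 5067 + 775116263 = 775121330$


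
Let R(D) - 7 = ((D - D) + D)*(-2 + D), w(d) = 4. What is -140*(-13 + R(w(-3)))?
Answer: -280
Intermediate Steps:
R(D) = 7 + D*(-2 + D) (R(D) = 7 + ((D - D) + D)*(-2 + D) = 7 + (0 + D)*(-2 + D) = 7 + D*(-2 + D))
-140*(-13 + R(w(-3))) = -140*(-13 + (7 + 4**2 - 2*4)) = -140*(-13 + (7 + 16 - 8)) = -140*(-13 + 15) = -140*2 = -280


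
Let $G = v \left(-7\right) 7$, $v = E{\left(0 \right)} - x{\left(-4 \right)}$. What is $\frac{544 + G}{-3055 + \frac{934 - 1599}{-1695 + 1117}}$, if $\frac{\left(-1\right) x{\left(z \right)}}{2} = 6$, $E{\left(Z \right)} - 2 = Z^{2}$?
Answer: $\frac{82076}{1765125} \approx 0.046499$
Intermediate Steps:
$E{\left(Z \right)} = 2 + Z^{2}$
$x{\left(z \right)} = -12$ ($x{\left(z \right)} = \left(-2\right) 6 = -12$)
$v = 14$ ($v = \left(2 + 0^{2}\right) - -12 = \left(2 + 0\right) + 12 = 2 + 12 = 14$)
$G = -686$ ($G = 14 \left(-7\right) 7 = \left(-98\right) 7 = -686$)
$\frac{544 + G}{-3055 + \frac{934 - 1599}{-1695 + 1117}} = \frac{544 - 686}{-3055 + \frac{934 - 1599}{-1695 + 1117}} = - \frac{142}{-3055 - \frac{665}{-578}} = - \frac{142}{-3055 - - \frac{665}{578}} = - \frac{142}{-3055 + \frac{665}{578}} = - \frac{142}{- \frac{1765125}{578}} = \left(-142\right) \left(- \frac{578}{1765125}\right) = \frac{82076}{1765125}$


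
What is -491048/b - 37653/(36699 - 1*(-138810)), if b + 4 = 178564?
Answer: -1290370321/435262320 ≈ -2.9646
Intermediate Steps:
b = 178560 (b = -4 + 178564 = 178560)
-491048/b - 37653/(36699 - 1*(-138810)) = -491048/178560 - 37653/(36699 - 1*(-138810)) = -491048*1/178560 - 37653/(36699 + 138810) = -61381/22320 - 37653/175509 = -61381/22320 - 37653*1/175509 = -61381/22320 - 12551/58503 = -1290370321/435262320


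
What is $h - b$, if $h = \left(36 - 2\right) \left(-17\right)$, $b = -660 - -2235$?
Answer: $-2153$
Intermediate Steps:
$b = 1575$ ($b = -660 + 2235 = 1575$)
$h = -578$ ($h = 34 \left(-17\right) = -578$)
$h - b = -578 - 1575 = -2153$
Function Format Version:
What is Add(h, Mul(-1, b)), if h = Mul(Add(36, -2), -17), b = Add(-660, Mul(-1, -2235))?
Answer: -2153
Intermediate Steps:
b = 1575 (b = Add(-660, 2235) = 1575)
h = -578 (h = Mul(34, -17) = -578)
Add(h, Mul(-1, b)) = Add(-578, Mul(-1, 1575)) = Add(-578, -1575) = -2153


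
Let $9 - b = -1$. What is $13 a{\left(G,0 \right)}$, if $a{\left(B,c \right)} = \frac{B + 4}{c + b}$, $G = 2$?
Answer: $\frac{39}{5} \approx 7.8$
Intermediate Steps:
$b = 10$ ($b = 9 - -1 = 9 + 1 = 10$)
$a{\left(B,c \right)} = \frac{4 + B}{10 + c}$ ($a{\left(B,c \right)} = \frac{B + 4}{c + 10} = \frac{4 + B}{10 + c}$)
$13 a{\left(G,0 \right)} = 13 \frac{4 + 2}{10 + 0} = 13 \cdot \frac{1}{10} \cdot 6 = 13 \cdot \frac{3}{5} = \frac{39}{5}$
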